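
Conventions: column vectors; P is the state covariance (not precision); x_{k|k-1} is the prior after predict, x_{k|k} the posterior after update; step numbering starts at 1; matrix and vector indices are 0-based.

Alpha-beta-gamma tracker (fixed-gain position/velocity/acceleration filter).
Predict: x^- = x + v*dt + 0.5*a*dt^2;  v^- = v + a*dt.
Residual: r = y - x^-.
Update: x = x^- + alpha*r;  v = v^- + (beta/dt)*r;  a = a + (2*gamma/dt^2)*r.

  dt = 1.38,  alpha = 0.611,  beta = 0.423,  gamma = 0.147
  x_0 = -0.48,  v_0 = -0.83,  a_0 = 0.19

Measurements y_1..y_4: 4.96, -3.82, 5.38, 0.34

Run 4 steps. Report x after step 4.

x_post = 2.4887

step 1: x_pred=-1.4445  r=6.4045  x^+=2.4687  v^+=1.3953  a^+=1.1787
step 2: x_pred=5.5166  r=-9.3366  x^+=-0.1881  v^+=0.1601  a^+=-0.2627
step 3: x_pred=-0.2173  r=5.5973  x^+=3.2027  v^+=1.5133  a^+=0.6014
step 4: x_pred=5.8637  r=-5.5237  x^+=2.4887  v^+=0.6502  a^+=-0.2513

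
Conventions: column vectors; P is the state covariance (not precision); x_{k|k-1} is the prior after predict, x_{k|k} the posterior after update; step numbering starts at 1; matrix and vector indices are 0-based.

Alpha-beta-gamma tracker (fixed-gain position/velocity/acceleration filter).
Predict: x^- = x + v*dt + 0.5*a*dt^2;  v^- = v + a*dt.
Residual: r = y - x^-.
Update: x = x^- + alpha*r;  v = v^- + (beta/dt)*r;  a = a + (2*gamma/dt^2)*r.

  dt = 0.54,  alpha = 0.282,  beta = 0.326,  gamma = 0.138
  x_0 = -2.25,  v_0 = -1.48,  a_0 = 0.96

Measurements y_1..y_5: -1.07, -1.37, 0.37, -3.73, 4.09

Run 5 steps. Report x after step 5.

x_post = 2.4052

step 1: x_pred=-2.9092  r=1.8392  x^+=-2.3906  v^+=0.1488  a^+=2.7008
step 2: x_pred=-1.9165  r=0.5465  x^+=-1.7624  v^+=1.9371  a^+=3.2181
step 3: x_pred=-0.2471  r=0.6171  x^+=-0.0731  v^+=4.0474  a^+=3.8022
step 4: x_pred=2.6669  r=-6.3969  x^+=0.8629  v^+=2.2388  a^+=-2.2525
step 5: x_pred=1.7435  r=2.3465  x^+=2.4052  v^+=2.4391  a^+=-0.0315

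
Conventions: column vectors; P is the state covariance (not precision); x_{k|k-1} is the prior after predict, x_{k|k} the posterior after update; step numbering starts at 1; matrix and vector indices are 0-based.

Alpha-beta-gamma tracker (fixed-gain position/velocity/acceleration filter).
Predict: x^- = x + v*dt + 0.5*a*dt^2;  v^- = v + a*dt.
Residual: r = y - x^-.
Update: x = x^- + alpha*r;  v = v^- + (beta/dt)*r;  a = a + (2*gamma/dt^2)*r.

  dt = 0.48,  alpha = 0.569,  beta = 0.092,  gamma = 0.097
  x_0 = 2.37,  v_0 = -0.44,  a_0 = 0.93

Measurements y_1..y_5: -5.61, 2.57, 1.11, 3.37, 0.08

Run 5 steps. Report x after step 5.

x_post = 0.7118

step 1: x_pred=2.2659  r=-7.8759  x^+=-2.2155  v^+=-1.5032  a^+=-5.7016
step 2: x_pred=-3.5938  r=6.1638  x^+=-0.0866  v^+=-3.0585  a^+=-0.5116
step 3: x_pred=-1.6136  r=2.7236  x^+=-0.0639  v^+=-2.7821  a^+=1.7817
step 4: x_pred=-1.1940  r=4.5640  x^+=1.4029  v^+=-1.0521  a^+=5.6247
step 5: x_pred=1.5459  r=-1.4659  x^+=0.7118  v^+=1.3668  a^+=4.3904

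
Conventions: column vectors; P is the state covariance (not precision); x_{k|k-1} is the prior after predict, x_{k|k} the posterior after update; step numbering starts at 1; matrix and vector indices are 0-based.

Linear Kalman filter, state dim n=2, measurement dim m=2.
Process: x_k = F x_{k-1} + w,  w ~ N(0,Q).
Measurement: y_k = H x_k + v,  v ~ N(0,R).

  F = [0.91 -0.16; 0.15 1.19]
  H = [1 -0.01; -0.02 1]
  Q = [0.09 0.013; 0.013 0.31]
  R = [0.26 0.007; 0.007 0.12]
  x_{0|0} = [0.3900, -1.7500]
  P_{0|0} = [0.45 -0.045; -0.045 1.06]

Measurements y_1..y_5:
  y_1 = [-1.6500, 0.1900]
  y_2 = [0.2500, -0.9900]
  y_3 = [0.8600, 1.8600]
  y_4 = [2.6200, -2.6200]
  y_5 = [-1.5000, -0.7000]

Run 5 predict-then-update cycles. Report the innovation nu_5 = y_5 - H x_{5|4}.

step 1: x^-=[0.6349, -2.0240]  P^-=[0.5029 -0.1750; -0.1750 1.8051]  S=[0.7666 -0.1962; -0.1962 1.9323]  K=[0.6507 -0.0297; -0.0127 0.9347]  nu=[-2.3051, 2.2267]  x^+=[-0.9312, 0.0865]  P^+=[0.1690 0.0044; 0.0044 0.1122]
step 2: x^-=[-0.8613, -0.0367]  P^-=[0.2316 0.0193; 0.0193 0.4742]  S=[0.4912 0.0170; 0.0170 0.5935]  K=[0.4706 0.0113; 0.0021 0.7982]  nu=[1.1109, -0.9705]  x^+=[-0.3495, -0.8091]  P^+=[0.1225 0.0071; 0.0071 0.0959]
step 3: x^-=[-0.1886, -1.0152]  P^-=[0.1918 0.0190; 0.0190 0.4512]  S=[0.4515 0.0176; 0.0176 0.5705]  K=[0.4239 0.0134; 0.0012 0.7901]  nu=[1.0384, 2.8714]  x^+=[0.2902, 1.2549]  P^+=[0.1104 0.0068; 0.0068 0.0950]
step 4: x^-=[0.0633, 1.5368]  P^-=[0.1819 0.0172; 0.0172 0.4494]  S=[0.4416 0.0160; 0.0160 0.5688]  K=[0.4110 0.0122; 0.0000 0.7895]  nu=[2.5720, -4.1556]  x^+=[1.0698, -1.7439]  P^+=[0.1070 0.0065; 0.0065 0.0949]
step 5: x^-=[1.2526, -1.9148]  P^-=[0.1792 0.0164; 0.0164 0.4491]  S=[0.4389 0.0153; 0.0153 0.5685]  K=[0.4075 0.0116; -0.0004 0.7894]  nu=[-2.7717, 1.2398]  x^+=[0.1376, -0.9349]  P^+=[0.1061 0.0064; 0.0064 0.0948]

innov = [-2.7717, 1.2398]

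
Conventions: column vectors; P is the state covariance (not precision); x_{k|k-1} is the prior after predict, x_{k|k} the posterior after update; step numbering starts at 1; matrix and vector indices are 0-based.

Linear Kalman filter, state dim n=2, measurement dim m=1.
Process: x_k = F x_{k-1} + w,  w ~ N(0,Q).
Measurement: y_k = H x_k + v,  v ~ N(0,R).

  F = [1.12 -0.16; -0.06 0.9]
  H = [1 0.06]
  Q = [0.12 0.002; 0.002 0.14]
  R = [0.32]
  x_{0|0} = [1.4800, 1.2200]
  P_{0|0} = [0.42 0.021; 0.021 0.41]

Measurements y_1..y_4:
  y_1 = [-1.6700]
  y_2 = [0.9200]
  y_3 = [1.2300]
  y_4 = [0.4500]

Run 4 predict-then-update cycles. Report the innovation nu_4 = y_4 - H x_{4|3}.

step 1: x^-=[1.4624, 1.0092]  P^-=[0.6498 -0.0639; -0.0639 0.4713]  S=[0.9638]  K=[0.6702; -0.0369]  nu=[-3.1930]  x^+=[-0.6776, 1.1272]  P^+=[0.2169 -0.0400; -0.0400 0.4700]
step 2: x^-=[-0.9392, 1.0551]  P^-=[0.4184 -0.1210; -0.1210 0.5258]  S=[0.7258]  K=[0.5665; -0.1232]  nu=[1.7959]  x^+=[0.0782, 0.8338]  P^+=[0.1855 -0.0703; -0.0703 0.5148]
step 3: x^-=[-0.0459, 0.7457]  P^-=[0.3911 -0.1562; -0.1562 0.5653]  S=[0.6944]  K=[0.5497; -0.1760]  nu=[1.2311]  x^+=[0.6309, 0.5290]  P^+=[0.1812 -0.0890; -0.0890 0.5437]
step 4: x^-=[0.6220, 0.4382]  P^-=[0.3932 -0.1790; -0.1790 0.5907]  S=[0.6938]  K=[0.5512; -0.2069]  nu=[-0.1983]  x^+=[0.5127, 0.4793]  P^+=[0.1824 -0.0999; -0.0999 0.5610]

innov = [-0.1983]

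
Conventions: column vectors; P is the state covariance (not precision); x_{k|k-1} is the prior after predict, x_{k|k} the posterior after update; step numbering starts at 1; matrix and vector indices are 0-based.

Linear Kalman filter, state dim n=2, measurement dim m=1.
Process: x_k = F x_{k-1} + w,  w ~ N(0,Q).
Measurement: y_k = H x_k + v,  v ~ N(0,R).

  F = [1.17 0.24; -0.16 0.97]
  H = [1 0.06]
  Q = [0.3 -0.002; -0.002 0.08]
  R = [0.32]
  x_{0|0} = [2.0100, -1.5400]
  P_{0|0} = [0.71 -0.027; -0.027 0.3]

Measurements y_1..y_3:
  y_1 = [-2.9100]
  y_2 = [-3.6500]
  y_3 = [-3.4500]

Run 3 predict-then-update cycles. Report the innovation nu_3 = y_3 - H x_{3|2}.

innov = [0.6876]

step 1: x^-=[1.9821, -1.8154]  P^-=[1.2740 -0.0947; -0.0947 0.3888]  S=[1.5841]  K=[0.8007; -0.0450]  nu=[-4.7832]  x^+=[-1.8477, -1.6000]  P^+=[0.2585 -0.0375; -0.0375 0.3856]
step 2: x^-=[-2.5459, -1.2563]  P^-=[0.6549 -0.0018; -0.0018 0.4611]  S=[0.9764]  K=[0.6707; 0.0265]  nu=[-1.0288]  x^+=[-3.2358, -1.2836]  P^+=[0.2158 -0.0191; -0.0191 0.4604]
step 3: x^-=[-4.0940, -0.7273]  P^-=[0.6111 0.0438; 0.0438 0.5247]  S=[0.9383]  K=[0.6541; 0.0802]  nu=[0.6876]  x^+=[-3.6442, -0.6722]  P^+=[0.2096 -0.0054; -0.0054 0.5186]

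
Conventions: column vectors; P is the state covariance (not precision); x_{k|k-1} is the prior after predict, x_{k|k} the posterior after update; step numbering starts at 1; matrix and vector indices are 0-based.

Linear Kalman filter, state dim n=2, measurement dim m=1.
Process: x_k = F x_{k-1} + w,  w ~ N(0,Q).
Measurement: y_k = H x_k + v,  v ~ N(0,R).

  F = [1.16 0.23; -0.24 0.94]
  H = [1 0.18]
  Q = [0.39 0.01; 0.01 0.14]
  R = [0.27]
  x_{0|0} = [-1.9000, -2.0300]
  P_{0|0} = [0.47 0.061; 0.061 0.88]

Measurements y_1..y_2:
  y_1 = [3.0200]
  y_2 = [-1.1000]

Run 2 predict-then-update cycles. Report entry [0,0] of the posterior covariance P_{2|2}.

step 1: x^-=[-2.6709, -1.4522]  P^-=[1.1015 0.1326; 0.1326 0.9171]  S=[1.4490]  K=[0.7767; 0.2054]  nu=[5.9523]  x^+=[1.9522, -0.2295]  P^+=[0.2275 -0.0986; -0.0986 0.8560]
step 2: x^-=[2.2117, -0.6843]  P^-=[0.6887 0.0297; 0.0297 0.9539]  S=[1.0003]  K=[0.6938; 0.2013]  nu=[-3.1886]  x^+=[-0.0007, -1.3261]  P^+=[0.2072 -0.1101; -0.1101 0.9134]

P_post[0,0] = 0.2072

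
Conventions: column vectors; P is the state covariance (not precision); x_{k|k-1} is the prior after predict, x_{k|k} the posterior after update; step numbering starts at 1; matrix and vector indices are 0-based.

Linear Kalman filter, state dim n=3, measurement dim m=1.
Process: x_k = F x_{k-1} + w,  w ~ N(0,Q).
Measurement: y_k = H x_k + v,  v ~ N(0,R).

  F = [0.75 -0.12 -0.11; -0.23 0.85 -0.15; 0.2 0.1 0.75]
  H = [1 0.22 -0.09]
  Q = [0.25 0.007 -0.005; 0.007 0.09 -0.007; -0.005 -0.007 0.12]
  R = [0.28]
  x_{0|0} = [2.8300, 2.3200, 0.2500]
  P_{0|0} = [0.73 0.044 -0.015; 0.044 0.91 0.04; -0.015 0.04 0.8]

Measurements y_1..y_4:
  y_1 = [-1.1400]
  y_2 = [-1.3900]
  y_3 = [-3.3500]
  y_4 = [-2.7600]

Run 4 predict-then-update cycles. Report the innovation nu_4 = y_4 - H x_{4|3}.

step 1: x^-=[1.8166, 1.2836, 0.9855]  P^-=[0.6790 -0.1710 0.0177; -0.1710 0.7757 -0.0188; 0.0177 -0.0188 0.6116]  S=[0.9238]  K=[0.6926; 0.0015; -0.0449]  nu=[-3.1503]  x^+=[-0.3652, 1.2790, 1.1270]  P^+=[0.2359 -0.1719 0.0464; -0.1719 0.7757 -0.0188; 0.0464 -0.0188 0.6097]
step 2: x^-=[-0.5513, 1.0021, 0.9001]  P^-=[0.4240 -0.2197 -0.0110; -0.2197 0.7518 -0.0669; -0.0110 -0.0669 0.4844]  S=[0.6523]  K=[0.5775; -0.0741; -0.1063]  nu=[-0.9781]  x^+=[-1.1162, 1.0745, 1.0041]  P^+=[0.2065 -0.1918 0.0290; -0.1918 0.7482 -0.0720; 0.0290 -0.0720 0.4770]
step 3: x^-=[-1.0765, 1.0195, 0.6373]  P^-=[0.4105 -0.2218 -0.0092; -0.2218 0.7476 -0.0855; -0.0092 -0.0855 0.3943]  S=[0.6374]  K=[0.5689; -0.0778; -0.0996]  nu=[-2.4404]  x^+=[-2.4648, 1.2093, 0.8803]  P^+=[0.2043 -0.1935 0.0269; -0.1935 0.7438 -0.0904; 0.0269 -0.0904 0.3880]
step 4: x^-=[-2.0905, 1.4628, 0.2882]  P^-=[0.4083 -0.2220 -0.0015; -0.2220 0.7475 -0.0870; -0.0015 -0.0870 0.3406]  S=[0.6333]  K=[0.5679; -0.0784; -0.0810]  nu=[-0.9653]  x^+=[-2.6387, 1.5385, 0.3663]  P^+=[0.2041 -0.1937 0.0276; -0.1937 0.7436 -0.0910; 0.0276 -0.0910 0.3365]

innov = [-0.9653]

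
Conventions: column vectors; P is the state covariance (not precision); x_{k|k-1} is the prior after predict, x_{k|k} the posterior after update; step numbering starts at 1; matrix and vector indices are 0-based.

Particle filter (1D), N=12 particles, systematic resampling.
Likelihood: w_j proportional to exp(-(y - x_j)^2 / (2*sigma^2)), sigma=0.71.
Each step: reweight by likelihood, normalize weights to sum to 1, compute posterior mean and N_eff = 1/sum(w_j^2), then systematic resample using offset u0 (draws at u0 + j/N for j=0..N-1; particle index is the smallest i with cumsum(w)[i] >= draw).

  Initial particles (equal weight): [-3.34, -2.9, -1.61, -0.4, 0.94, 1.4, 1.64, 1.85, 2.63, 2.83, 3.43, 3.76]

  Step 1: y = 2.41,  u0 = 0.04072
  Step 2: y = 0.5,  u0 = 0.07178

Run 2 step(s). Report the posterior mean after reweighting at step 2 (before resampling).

post_mean = 1.6444

step 1: w=[0.0000, 0.0000, 0.0000, 0.0001, 0.0287, 0.0891, 0.1361, 0.1795, 0.2335, 0.2056, 0.0873, 0.0402]  mean=2.3533  Neff=6.0418  idx=[5, 6, 6, 7, 7, 8, 8, 8, 9, 9, 10, 10]
step 2: w=[0.3269, 0.2011, 0.2011, 0.1197, 0.1197, 0.0081, 0.0081, 0.0081, 0.0033, 0.0033, 0.0001, 0.0001]  mean=1.6444  Neff=4.6151  idx=[0, 0, 0, 0, 1, 1, 2, 2, 3, 3, 4, 7]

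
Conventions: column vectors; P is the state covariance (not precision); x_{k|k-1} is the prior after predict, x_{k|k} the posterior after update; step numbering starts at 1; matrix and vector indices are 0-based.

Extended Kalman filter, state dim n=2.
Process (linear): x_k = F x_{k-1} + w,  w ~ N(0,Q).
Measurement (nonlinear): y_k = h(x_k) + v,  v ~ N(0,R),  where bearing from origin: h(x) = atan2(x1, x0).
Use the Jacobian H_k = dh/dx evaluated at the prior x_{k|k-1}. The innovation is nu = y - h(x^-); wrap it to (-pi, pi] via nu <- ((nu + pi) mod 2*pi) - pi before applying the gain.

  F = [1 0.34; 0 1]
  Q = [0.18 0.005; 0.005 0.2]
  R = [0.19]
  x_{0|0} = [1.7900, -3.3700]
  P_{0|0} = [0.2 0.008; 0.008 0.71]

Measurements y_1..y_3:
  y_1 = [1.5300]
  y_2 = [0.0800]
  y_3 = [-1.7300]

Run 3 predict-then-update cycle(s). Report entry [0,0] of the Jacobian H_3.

step 1: x^-=[0.6442, -3.3700]  P^-=[0.4675 0.2544; 0.2544 0.9100]  H_jac=[0.2863 0.0547]  S=[0.2390]  K=[0.6182; 0.5131]  nu=[2.9119]  x^+=[2.4444, -1.8760]  P^+=[0.3762 0.1786; 0.1786 0.8471]
step 2: x^-=[1.8065, -1.8760]  P^-=[0.7755 0.4716; 0.4716 1.0471]  H_jac=[0.2766 0.2663]  S=[0.3931]  K=[0.8652; 1.0413]  nu=[0.8843]  x^+=[2.5716, -0.9552]  P^+=[0.4813 0.1175; 0.1175 0.6209]
step 3: x^-=[2.2468, -0.9552]  P^-=[0.8129 0.3336; 0.3336 0.8209]  H_jac=[0.1603 0.3769]  S=[0.3678]  K=[0.6960; 0.9866]  nu=[-1.3280]  x^+=[1.3225, -2.2654]  P^+=[0.6347 0.0810; 0.0810 0.4629]

H_jac[0,0] = 0.1603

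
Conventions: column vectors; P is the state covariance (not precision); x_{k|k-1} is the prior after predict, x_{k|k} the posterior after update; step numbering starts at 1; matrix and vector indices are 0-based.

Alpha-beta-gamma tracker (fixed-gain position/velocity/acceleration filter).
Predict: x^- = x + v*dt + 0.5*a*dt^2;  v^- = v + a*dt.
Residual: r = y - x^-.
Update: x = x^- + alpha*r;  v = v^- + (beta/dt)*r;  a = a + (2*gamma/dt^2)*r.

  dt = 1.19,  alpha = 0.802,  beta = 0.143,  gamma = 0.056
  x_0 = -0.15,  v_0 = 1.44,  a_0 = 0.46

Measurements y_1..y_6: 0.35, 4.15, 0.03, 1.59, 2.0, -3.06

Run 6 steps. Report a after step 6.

a_post = -0.9304

step 1: x_pred=1.8893  r=-1.5393  x^+=0.6548  v^+=1.8024  a^+=0.3383
step 2: x_pred=3.0392  r=1.1108  x^+=3.9301  v^+=2.3384  a^+=0.4261
step 3: x_pred=7.0145  r=-6.9845  x^+=1.4129  v^+=2.0062  a^+=-0.1263
step 4: x_pred=3.7109  r=-2.1209  x^+=2.0099  v^+=1.6010  a^+=-0.2940
step 5: x_pred=3.7070  r=-1.7070  x^+=2.3380  v^+=1.0460  a^+=-0.4290
step 6: x_pred=3.2790  r=-6.3390  x^+=-1.8049  v^+=-0.2263  a^+=-0.9304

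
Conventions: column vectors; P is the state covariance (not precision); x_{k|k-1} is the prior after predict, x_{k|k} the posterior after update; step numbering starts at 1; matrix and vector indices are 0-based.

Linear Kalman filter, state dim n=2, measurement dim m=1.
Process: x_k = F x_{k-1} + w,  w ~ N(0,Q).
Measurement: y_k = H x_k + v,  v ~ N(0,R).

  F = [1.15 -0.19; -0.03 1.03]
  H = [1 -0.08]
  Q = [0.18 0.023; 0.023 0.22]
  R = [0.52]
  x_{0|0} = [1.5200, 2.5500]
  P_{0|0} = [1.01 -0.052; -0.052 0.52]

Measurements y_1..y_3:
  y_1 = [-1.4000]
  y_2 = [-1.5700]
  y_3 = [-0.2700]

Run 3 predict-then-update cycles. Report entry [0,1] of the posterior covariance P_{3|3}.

step 1: x^-=[1.2635, 2.5809]  P^-=[1.5572 -0.1755; -0.1755 0.7758]  S=[2.1103]  K=[0.7446; -0.1126]  nu=[-2.4570]  x^+=[-0.5660, 2.8575]  P^+=[0.3873 0.0014; 0.0014 0.7490]
step 2: x^-=[-1.1938, 2.9602]  P^-=[0.7186 -0.1353; -0.1353 1.0149]  S=[1.2668]  K=[0.5758; -0.1709]  nu=[-0.1394]  x^+=[-1.2740, 2.9840]  P^+=[0.2986 -0.0106; -0.0106 0.9779]
step 3: x^-=[-2.0321, 3.1118]  P^-=[0.6148 -0.1913; -0.1913 1.2584]  S=[1.1735]  K=[0.5370; -0.2488]  nu=[2.0111]  x^+=[-0.9522, 2.6113]  P^+=[0.2765 -0.0345; -0.0345 1.1857]

P_post[0,1] = -0.0345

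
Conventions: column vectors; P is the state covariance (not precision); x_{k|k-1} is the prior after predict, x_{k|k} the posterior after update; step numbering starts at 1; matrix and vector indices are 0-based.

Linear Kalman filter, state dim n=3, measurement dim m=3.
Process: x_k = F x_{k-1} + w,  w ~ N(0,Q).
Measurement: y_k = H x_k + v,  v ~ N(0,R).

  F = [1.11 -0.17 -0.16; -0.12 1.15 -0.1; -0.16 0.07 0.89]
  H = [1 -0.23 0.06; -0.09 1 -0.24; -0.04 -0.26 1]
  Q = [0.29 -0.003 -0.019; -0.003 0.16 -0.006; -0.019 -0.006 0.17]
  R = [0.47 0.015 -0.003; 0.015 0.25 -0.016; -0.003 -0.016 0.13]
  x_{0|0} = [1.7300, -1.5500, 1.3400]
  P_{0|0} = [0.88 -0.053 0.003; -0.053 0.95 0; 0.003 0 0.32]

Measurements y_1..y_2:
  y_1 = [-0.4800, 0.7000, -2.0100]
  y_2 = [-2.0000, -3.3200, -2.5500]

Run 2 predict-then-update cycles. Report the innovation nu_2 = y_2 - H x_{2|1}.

innov = [-2.4656, -4.0880, -1.2750]

step 1: x^-=[1.9694, -2.1241, 0.8073]  P^-=[1.4288 -0.3698 -0.2347; -0.3698 1.4469 0.0688; -0.2347 0.0688 0.4510]  S=[2.1171 -0.7649 -0.1048; -0.7649 1.7579 -0.3972; -0.1048 -0.3972 0.6564]  K=[0.7054 0.0157 -0.1760; -0.0261 0.8336 0.0545; -0.0101 0.1589 0.7686]  nu=[-2.9864, 3.1951, -3.2908]  x^+=[0.4920, 0.4379, -1.1844]  P^+=[0.3434 0.0485 0.0011; 0.0485 0.2245 0.0541; 0.0011 0.0541 0.1115]
step 2: x^-=[0.6612, 0.5630, -1.1022]  P^-=[0.7067 -0.0371 -0.1011; -0.0371 0.4372 0.0543; -0.1011 0.0543 0.2736]  S=[1.2042 -0.1599 -0.0936; -0.1599 0.6849 -0.1263; -0.0936 -0.1263 0.4133]  K=[0.5754 -0.0071 -0.1615; -0.0248 0.6268 0.0460; -0.0130 0.1174 0.6704]  nu=[-2.4656, -4.0880, -1.2750]  x^+=[-0.5225, -1.9970, -2.4046]  P^+=[0.2788 0.0339 -0.0026; 0.0339 0.1685 0.0412; -0.0026 0.0412 0.0959]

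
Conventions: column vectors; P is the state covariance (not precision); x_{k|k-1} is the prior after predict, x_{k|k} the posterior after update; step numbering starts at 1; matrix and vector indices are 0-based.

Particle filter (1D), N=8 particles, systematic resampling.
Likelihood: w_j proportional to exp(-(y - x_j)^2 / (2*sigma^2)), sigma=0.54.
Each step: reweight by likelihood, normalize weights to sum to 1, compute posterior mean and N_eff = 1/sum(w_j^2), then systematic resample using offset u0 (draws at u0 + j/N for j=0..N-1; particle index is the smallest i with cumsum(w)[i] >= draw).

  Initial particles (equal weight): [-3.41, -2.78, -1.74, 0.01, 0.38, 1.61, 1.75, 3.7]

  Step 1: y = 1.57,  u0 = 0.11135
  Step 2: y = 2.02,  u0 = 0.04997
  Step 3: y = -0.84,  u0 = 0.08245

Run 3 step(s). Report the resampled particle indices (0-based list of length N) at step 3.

resampled_idx = [0, 1, 1, 2, 3, 3, 5, 7]

step 1: w=[0.0000, 0.0000, 0.0000, 0.0075, 0.0431, 0.4871, 0.4621, 0.0002]  mean=1.6101  Neff=2.2089  idx=[5, 5, 5, 5, 6, 6, 6, 6]
step 2: w=[0.1148, 0.1148, 0.1148, 0.1148, 0.1352, 0.1352, 0.1352, 0.1352]  mean=1.6857  Neff=7.9473  idx=[0, 1, 2, 3, 4, 5, 6, 7]
step 3: w=[0.1926, 0.1926, 0.1926, 0.1926, 0.0574, 0.0574, 0.0574, 0.0574]  mean=1.6422  Neff=6.1910  idx=[0, 1, 1, 2, 3, 3, 5, 7]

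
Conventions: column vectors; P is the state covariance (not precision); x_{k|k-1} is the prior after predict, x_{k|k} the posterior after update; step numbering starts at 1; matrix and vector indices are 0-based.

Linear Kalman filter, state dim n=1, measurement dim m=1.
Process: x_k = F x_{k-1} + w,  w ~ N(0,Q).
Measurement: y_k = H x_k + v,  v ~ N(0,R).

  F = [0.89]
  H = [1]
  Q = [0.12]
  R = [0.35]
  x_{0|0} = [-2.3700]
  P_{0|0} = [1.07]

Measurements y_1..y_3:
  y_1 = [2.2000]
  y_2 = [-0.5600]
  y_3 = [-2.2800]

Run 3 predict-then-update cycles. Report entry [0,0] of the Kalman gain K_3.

K[0,0] = 0.4197

step 1: x^-=[-2.1093]  P^-=[0.9675]  S=[1.3175]  K=[0.7344]  nu=[4.3093]  x^+=[1.0553]  P^+=[0.2570]
step 2: x^-=[0.9392]  P^-=[0.3236]  S=[0.6736]  K=[0.4804]  nu=[-1.4992]  x^+=[0.2190]  P^+=[0.1681]
step 3: x^-=[0.1949]  P^-=[0.2532]  S=[0.6032]  K=[0.4197]  nu=[-2.4749]  x^+=[-0.8439]  P^+=[0.1469]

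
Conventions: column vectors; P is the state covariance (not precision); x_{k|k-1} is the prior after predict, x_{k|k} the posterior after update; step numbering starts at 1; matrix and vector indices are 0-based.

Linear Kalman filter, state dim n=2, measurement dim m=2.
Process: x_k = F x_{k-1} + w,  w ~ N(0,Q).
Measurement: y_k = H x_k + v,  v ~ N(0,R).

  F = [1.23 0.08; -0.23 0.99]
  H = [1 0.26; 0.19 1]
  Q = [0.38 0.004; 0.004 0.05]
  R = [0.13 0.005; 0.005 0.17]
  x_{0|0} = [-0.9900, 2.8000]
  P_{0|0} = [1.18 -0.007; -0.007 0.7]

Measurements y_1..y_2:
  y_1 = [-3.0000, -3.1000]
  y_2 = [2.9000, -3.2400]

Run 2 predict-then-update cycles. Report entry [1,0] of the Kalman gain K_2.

step 1: x^-=[-0.9937, 2.9997]  P^-=[2.1683 -0.2828; -0.2828 0.8017]  S=[2.2055 0.3287; 0.3287 0.9425]  K=[0.9803 -0.2048; -0.1603 0.8495]  nu=[-2.7862, -5.9109]  x^+=[-2.5147, -1.5749]  P^+=[0.1412 -0.0567; -0.0567 0.1544]
step 2: x^-=[-3.2191, -0.9807]  P^-=[0.5834 -0.0917; -0.0917 0.2346]  S=[0.6816 0.0806; 0.0806 0.3908]  K=[0.8356 -0.1234; -0.1136 0.5791]  nu=[6.3741, -1.6476]  x^+=[2.3102, -2.6589]  P^+=[0.1182 -0.0393; -0.0393 0.1053]

K[1,0] = -0.1136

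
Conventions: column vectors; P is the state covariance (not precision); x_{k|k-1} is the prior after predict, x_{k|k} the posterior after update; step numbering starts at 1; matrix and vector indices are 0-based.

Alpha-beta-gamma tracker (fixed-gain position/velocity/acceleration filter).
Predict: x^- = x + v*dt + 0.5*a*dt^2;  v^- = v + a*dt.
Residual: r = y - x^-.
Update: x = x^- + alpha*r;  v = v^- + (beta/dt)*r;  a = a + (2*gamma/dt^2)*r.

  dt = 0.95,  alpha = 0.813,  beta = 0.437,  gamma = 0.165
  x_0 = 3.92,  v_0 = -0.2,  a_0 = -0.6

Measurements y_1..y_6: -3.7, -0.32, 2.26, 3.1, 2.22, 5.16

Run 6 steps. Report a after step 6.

a_post = 0.8751

step 1: x_pred=3.4592  r=-7.1593  x^+=-2.3612  v^+=-4.0633  a^+=-3.2178
step 2: x_pred=-7.6733  r=7.3533  x^+=-1.6951  v^+=-3.7376  a^+=-0.5290
step 3: x_pred=-5.4845  r=7.7445  x^+=0.8118  v^+=-0.6777  a^+=2.3028
step 4: x_pred=1.2071  r=1.8929  x^+=2.7460  v^+=2.3807  a^+=2.9949
step 5: x_pred=6.3591  r=-4.1391  x^+=2.9940  v^+=3.3218  a^+=1.4814
step 6: x_pred=6.8183  r=-1.6583  x^+=5.4701  v^+=3.9664  a^+=0.8751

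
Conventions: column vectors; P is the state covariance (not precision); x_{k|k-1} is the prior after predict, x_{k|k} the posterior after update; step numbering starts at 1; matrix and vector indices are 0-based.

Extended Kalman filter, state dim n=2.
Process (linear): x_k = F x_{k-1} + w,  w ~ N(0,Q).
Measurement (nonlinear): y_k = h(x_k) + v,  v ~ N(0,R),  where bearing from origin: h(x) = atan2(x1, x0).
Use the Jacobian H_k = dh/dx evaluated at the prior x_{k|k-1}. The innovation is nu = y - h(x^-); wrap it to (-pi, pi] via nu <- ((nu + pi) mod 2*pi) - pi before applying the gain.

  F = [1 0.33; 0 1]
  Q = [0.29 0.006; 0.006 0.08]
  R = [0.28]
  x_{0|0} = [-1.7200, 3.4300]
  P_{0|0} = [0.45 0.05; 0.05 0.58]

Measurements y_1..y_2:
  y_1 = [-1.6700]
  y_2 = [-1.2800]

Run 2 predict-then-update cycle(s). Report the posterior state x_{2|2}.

step 1: x^-=[-0.5881, 3.4300]  P^-=[0.8362 0.2474; 0.2474 0.6600]  H_jac=[-0.2832 -0.0486]  S=[0.3554]  K=[-0.7001; -0.2873]  nu=[2.8726]  x^+=[-2.5991, 2.6047]  P^+=[0.6620 0.1759; 0.1759 0.6307]
step 2: x^-=[-1.7396, 2.6047]  P^-=[1.1367 0.3900; 0.3900 0.7107]  H_jac=[-0.2655 -0.1773]  S=[0.4192]  K=[-0.8849; -0.5476]  nu=[2.8436]  x^+=[-4.2560, 1.0475]  P^+=[0.8085 0.1869; 0.1869 0.5849]

x_post = [-4.2560, 1.0475]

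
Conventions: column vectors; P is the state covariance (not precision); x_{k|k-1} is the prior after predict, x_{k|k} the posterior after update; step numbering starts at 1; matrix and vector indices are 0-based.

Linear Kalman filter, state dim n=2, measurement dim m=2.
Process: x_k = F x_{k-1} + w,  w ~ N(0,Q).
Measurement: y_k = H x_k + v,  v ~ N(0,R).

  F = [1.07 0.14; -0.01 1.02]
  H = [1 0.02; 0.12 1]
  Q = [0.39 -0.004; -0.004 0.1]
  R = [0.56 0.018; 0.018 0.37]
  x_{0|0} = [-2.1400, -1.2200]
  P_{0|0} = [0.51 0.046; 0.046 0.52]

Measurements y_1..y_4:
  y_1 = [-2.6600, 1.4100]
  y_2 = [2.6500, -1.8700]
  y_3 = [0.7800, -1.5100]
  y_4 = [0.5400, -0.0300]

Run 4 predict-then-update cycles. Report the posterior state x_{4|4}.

x_post = [0.5579, -0.6459]

step 1: x^-=[-2.4606, -1.2230]  P^-=[0.9979 0.1149; 0.1149 0.6401]  S=[1.5627 0.2658; 0.2658 1.0521]  K=[0.6291 0.0642; -0.0250 0.6279]  nu=[-0.1749, 2.9283]  x^+=[-2.3828, 0.6200]  P^+=[0.3536 -0.0074; -0.0074 0.2327]
step 2: x^-=[-2.4628, 0.6562]  P^-=[0.7972 0.0174; 0.0174 0.3423]  S=[1.3580 0.1380; 0.1380 0.7280]  K=[0.5827 0.0449; -0.0308 0.4790]  nu=[5.0997, -2.2306]  x^+=[0.4087, -0.5692]  P^+=[0.3274 -0.0122; -0.0122 0.1781]
step 3: x^-=[0.3576, -0.5847]  P^-=[0.7647 0.0047; 0.0047 0.2856]  S=[1.3250 0.1201; 0.1201 0.6677]  K=[0.5734 0.0412; -0.0315 0.4342]  nu=[0.4340, -0.9682]  x^+=[0.5666, -1.0188]  P^+=[0.3221 -0.0131; -0.0131 0.1617]
step 4: x^-=[0.4637, -1.0449]  P^-=[0.7581 0.0014; 0.0014 0.2685]  S=[1.3182 0.1157; 0.1157 0.6497]  K=[0.5715 0.0403; -0.0317 0.4191]  nu=[0.0972, 0.9592]  x^+=[0.5579, -0.6459]  P^+=[0.3211 -0.0133; -0.0133 0.1561]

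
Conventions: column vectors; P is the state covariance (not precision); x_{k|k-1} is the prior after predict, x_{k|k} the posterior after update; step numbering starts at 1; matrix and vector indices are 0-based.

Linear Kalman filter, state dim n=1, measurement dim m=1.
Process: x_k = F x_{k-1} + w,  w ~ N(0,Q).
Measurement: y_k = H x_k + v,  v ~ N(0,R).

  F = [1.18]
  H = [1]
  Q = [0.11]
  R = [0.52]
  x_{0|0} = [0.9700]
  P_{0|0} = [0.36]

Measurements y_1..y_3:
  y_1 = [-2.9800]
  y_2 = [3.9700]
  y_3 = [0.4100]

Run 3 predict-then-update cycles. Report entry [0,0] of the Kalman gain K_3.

step 1: x^-=[1.1446]  P^-=[0.6113]  S=[1.1313]  K=[0.5403]  nu=[-4.1246]  x^+=[-1.0841]  P^+=[0.2810]
step 2: x^-=[-1.2792]  P^-=[0.5012]  S=[1.0212]  K=[0.4908]  nu=[5.2492]  x^+=[1.2972]  P^+=[0.2552]
step 3: x^-=[1.5306]  P^-=[0.4654]  S=[0.9854]  K=[0.4723]  nu=[-1.1206]  x^+=[1.0014]  P^+=[0.2456]

K[0,0] = 0.4723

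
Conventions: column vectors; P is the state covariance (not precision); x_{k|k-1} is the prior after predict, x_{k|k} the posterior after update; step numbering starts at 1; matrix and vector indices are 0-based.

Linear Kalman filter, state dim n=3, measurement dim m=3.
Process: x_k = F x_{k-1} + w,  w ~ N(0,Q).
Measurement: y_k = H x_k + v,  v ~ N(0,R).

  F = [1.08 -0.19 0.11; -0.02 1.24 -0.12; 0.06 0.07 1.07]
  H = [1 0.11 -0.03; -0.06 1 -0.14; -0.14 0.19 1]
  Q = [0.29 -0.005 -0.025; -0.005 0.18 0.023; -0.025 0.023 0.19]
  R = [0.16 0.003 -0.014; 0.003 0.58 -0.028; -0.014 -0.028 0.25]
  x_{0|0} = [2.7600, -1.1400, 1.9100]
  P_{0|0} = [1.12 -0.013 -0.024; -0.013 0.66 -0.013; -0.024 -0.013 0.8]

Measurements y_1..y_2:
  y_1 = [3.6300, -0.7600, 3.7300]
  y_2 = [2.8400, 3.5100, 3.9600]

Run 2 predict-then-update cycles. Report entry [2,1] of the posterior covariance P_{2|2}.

P_post[2,1] = -0.0459

step 1: x^-=[3.4075, -1.6980, 2.1295]  P^-=[1.6301 -0.2116 0.1068; -0.2116 1.2112 -0.0412; 0.1068 -0.0412 1.1080]  S=[1.7530 -0.1800 -0.1842; -0.1800 1.8575 0.0483; -0.1842 0.0483 1.3994]  K=[0.9065 -0.0869 0.0068; 0.0385 0.6621 0.1384; 0.1106 -0.1191 0.7942]  nu=[0.4732, 1.4406, 2.4002]  x^+=[3.7275, -0.3938, 3.9164]  P^+=[0.1493 -0.0363 0.0192; -0.0363 0.3697 -0.0598; 0.0192 -0.0598 0.2144]
step 2: x^-=[4.5313, -1.0328, 4.3867]  P^-=[0.5020 -0.1589 0.0367; -0.1589 0.7713 -0.0547; 0.0367 -0.0547 0.4310]  S=[0.6349 -0.1009 -0.0777; -0.1009 1.3966 0.0318; -0.0777 0.0318 0.6961]  K=[0.7473 -0.0849 -0.0043; -0.0081 0.5609 0.1374; 0.0882 -0.0915 0.6109]  nu=[-1.4461, 5.4288, 0.4040]  x^+=[2.9878, 2.0794, 4.0094]  P^+=[0.1239 -0.0373 0.0153; -0.0373 0.3128 -0.0459; 0.0153 -0.0459 0.1649]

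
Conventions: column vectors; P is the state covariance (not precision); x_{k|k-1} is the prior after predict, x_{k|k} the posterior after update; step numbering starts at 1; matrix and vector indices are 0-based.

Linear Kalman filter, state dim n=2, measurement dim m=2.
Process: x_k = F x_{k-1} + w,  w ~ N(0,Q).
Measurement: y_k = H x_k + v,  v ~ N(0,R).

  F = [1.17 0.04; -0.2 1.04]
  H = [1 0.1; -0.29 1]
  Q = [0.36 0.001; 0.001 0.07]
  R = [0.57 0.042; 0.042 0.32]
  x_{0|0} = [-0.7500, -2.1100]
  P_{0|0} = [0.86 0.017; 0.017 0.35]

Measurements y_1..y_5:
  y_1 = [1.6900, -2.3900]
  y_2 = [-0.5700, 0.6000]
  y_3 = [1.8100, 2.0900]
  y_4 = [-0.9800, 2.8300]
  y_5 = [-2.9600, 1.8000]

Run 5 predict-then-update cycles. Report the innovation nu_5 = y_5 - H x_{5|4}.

innov = [-1.8516, -0.0154]

step 1: x^-=[-0.9619, -2.0444]  P^-=[1.5394 -0.1651; -0.1651 0.4759]  S=[2.0811 -0.5172; -0.5172 1.0211]  K=[0.6669 -0.2612; 0.0812 0.5541]  nu=[2.8563, -0.6246]  x^+=[1.1060, -2.1585]  P^+=[0.3641 0.0500; 0.0500 0.1952]
step 2: x^-=[1.2077, -2.4660]  P^-=[0.8635 -0.0156; -0.0156 0.2749]  S=[1.4331 -0.1961; -0.1961 0.6766]  K=[0.5702 -0.2279; 0.0675 0.4326]  nu=[-1.5311, 3.4162]  x^+=[-0.4440, -1.0916]  P^+=[0.3113 0.0413; 0.0413 0.1532]
step 3: x^-=[-0.5632, -1.0464]  P^-=[0.7903 -0.0155; -0.0155 0.2310]  S=[1.3595 -0.1792; -0.1792 0.6265]  K=[0.5494 -0.2335; 0.0573 0.3923]  nu=[2.4778, 2.9731]  x^+=[0.1039, 0.2618]  P^+=[0.2998 0.0353; 0.0353 0.1382]
step 4: x^-=[0.1320, 0.2515]  P^-=[0.7739 -0.0207; -0.0207 0.2168]  S=[1.3420 -0.1809; -0.1809 0.6139]  K=[0.5429 -0.2394; 0.0517 0.3781]  nu=[-1.1371, 2.6168]  x^+=[-1.1118, 1.1822]  P^+=[0.2962 0.0321; 0.0321 0.1325]
step 5: x^-=[-1.2536, 1.4519]  P^-=[0.7687 -0.0240; -0.0240 0.2118]  S=[1.3360 -0.1831; -0.1831 0.6104]  K=[0.5403 -0.2425; 0.0490 0.3731]  nu=[-1.8516, -0.0154]  x^+=[-2.2503, 1.3554]  P^+=[0.2947 0.0306; 0.0306 0.1303]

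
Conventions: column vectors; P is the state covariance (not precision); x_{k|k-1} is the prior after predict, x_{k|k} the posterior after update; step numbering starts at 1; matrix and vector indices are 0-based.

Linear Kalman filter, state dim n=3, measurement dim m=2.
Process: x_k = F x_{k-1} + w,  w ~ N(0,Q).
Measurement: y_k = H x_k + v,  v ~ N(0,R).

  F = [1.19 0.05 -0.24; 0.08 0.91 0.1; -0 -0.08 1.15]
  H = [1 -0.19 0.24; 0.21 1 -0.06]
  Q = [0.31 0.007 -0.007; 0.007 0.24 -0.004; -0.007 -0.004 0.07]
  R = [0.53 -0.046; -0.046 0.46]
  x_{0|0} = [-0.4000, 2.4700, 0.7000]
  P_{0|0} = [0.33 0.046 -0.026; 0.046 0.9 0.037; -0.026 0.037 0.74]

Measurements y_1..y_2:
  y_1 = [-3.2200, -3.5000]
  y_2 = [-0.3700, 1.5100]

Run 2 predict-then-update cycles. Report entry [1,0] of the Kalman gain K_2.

step 1: x^-=[-0.5205, 2.2857, 0.6074]  P^-=[0.8416 0.1011 -0.2520; 0.1011 1.0078 0.0513; -0.2520 0.0513 1.0476]  S=[1.3043 0.0366; 0.0366 1.5514]  K=[0.5793 0.1752; -0.0784 0.6632; -0.0067 -0.0414]  nu=[-2.4110, -5.6400]  x^+=[-2.9052, -1.2655, 0.8570]  P^+=[0.3489 -0.0334 -0.2347; -0.0334 0.3213 0.0933; -0.2347 0.0933 1.0449]
step 2: x^-=[-3.7261, -1.2983, 1.0868]  P^-=[0.9930 -0.0499 -0.6075; -0.0499 0.5271 0.1682; -0.6075 0.1682 1.4367]  S=[1.3367 0.0419; 0.0419 1.0102]  K=[0.6356 0.1667; -0.0979 0.5055; -0.2193 -0.0360]  nu=[2.8486, 3.6560]  x^+=[-1.3059, 0.2708, 0.3305]  P^+=[0.4160 -0.0646 -0.4126; -0.0646 0.2603 0.1624; -0.4126 0.1624 1.3705]

K[1,0] = -0.0979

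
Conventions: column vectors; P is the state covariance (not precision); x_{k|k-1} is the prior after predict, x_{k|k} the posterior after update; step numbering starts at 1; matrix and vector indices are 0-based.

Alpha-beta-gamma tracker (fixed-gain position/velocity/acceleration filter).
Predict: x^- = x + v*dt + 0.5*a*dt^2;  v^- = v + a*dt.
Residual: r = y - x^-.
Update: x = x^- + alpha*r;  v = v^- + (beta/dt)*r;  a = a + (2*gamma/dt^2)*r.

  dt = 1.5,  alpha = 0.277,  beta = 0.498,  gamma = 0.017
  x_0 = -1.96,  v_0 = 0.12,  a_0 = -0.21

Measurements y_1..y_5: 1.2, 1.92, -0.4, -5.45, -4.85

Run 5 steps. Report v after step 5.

v_post = -3.0297

step 1: x_pred=-2.0162  r=3.2162  x^+=-1.1253  v^+=0.8728  a^+=-0.1614
step 2: x_pred=0.0023  r=1.9177  x^+=0.5335  v^+=1.2674  a^+=-0.1324
step 3: x_pred=2.2856  r=-2.6856  x^+=1.5417  v^+=0.1771  a^+=-0.1730
step 4: x_pred=1.6128  r=-7.0628  x^+=-0.3436  v^+=-2.4272  a^+=-0.2797
step 5: x_pred=-4.2991  r=-0.5509  x^+=-4.4517  v^+=-3.0297  a^+=-0.2881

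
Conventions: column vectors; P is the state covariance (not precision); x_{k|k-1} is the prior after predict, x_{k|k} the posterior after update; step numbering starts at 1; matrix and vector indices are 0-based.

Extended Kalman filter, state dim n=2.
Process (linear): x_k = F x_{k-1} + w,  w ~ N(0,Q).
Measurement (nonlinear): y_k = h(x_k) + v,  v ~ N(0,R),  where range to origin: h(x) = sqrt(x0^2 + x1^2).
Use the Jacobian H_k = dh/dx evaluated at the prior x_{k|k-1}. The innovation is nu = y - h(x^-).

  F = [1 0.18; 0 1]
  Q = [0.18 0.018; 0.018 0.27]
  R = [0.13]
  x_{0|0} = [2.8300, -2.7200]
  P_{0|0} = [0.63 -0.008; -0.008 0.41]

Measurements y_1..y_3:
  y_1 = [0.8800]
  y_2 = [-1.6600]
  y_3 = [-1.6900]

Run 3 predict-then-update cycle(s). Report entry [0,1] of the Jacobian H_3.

step 1: x^-=[2.3404, -2.7200]  P^-=[0.8204 0.0838; 0.0838 0.6800]  H_jac=[0.6522 -0.7580]  S=[0.7869]  K=[0.5993; -0.5856]  nu=[-2.7083]  x^+=[0.7173, -1.1340]  P^+=[0.5378 0.3600; 0.3600 0.4102]
step 2: x^-=[0.5132, -1.1340]  P^-=[0.8607 0.4518; 0.4518 0.6802]  H_jac=[0.4123 -0.9110]  S=[0.5014]  K=[-0.1132; -0.8643]  nu=[-2.9047]  x^+=[0.8419, 1.3765]  P^+=[0.8542 0.4027; 0.4027 0.3056]
step 3: x^-=[1.0897, 1.3765]  P^-=[1.1891 0.4757; 0.4757 0.5756]  H_jac=[0.6207 0.7841]  S=[1.4050]  K=[0.7908; 0.5314]  nu=[-3.4456]  x^+=[-1.6351, -0.4544]  P^+=[0.3105 -0.1147; -0.1147 0.1789]

H_jac[0,1] = 0.7841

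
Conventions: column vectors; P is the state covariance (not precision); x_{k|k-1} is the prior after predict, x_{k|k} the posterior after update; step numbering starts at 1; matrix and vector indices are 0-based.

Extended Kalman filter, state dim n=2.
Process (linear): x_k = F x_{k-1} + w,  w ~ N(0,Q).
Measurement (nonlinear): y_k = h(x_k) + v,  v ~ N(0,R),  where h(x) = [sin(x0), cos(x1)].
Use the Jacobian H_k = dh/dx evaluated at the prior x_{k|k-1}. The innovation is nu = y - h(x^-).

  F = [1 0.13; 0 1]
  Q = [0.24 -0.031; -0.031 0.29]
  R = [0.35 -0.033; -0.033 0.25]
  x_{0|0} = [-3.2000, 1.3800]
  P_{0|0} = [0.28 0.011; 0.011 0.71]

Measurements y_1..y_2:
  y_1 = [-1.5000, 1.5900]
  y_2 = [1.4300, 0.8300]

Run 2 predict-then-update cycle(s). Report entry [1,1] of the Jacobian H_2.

step 1: x^-=[-3.0206, 1.3800]  P^-=[0.5349 0.0723; 0.0723 1.0000]  H_jac=[-0.9927 0.0000; 0.0000 -0.9819]  S=[0.8771 0.0375; 0.0375 1.2140]  K=[-0.6037 -0.0398; -0.0473 -0.8073]  nu=[-1.3793, 1.4004]  x^+=[-2.2438, 0.3148]  P^+=[0.2115 -0.0101; -0.0101 0.2040]
step 2: x^-=[-2.2028, 0.3148]  P^-=[0.4523 -0.0146; -0.0146 0.4940]  H_jac=[-0.5908 0.0000; 0.0000 -0.3096]  S=[0.5079 -0.0357; -0.0357 0.2974]  K=[-0.5296 -0.0483; -0.0193 -0.5167]  nu=[2.2368, -0.1209]  x^+=[-3.3815, 0.3341]  P^+=[0.3110 -0.0174; -0.0174 0.4151]

H_jac[1,1] = -0.3096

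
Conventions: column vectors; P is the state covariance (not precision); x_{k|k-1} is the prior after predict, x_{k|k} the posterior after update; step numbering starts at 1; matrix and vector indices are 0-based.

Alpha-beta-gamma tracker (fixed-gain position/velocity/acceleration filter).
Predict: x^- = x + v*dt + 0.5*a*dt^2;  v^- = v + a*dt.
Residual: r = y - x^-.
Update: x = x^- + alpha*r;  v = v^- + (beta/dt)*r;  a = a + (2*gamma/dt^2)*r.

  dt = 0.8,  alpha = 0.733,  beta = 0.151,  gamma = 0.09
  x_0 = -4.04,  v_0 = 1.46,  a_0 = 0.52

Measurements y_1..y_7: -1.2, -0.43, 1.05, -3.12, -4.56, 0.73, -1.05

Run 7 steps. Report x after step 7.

x_post = -1.3637

step 1: x_pred=-2.7056  r=1.5056  x^+=-1.6020  v^+=2.1602  a^+=0.9434
step 2: x_pred=0.4281  r=-0.8581  x^+=-0.2009  v^+=2.7530  a^+=0.7021
step 3: x_pred=2.2262  r=-1.1762  x^+=1.3640  v^+=3.0927  a^+=0.3713
step 4: x_pred=3.9570  r=-7.0770  x^+=-1.2304  v^+=2.0540  a^+=-1.6191
step 5: x_pred=-0.1054  r=-4.4546  x^+=-3.3706  v^+=-0.0821  a^+=-2.8719
step 6: x_pred=-4.3553  r=5.0853  x^+=-0.6278  v^+=-1.4198  a^+=-1.4417
step 7: x_pred=-2.2250  r=1.1750  x^+=-1.3637  v^+=-2.3514  a^+=-1.1112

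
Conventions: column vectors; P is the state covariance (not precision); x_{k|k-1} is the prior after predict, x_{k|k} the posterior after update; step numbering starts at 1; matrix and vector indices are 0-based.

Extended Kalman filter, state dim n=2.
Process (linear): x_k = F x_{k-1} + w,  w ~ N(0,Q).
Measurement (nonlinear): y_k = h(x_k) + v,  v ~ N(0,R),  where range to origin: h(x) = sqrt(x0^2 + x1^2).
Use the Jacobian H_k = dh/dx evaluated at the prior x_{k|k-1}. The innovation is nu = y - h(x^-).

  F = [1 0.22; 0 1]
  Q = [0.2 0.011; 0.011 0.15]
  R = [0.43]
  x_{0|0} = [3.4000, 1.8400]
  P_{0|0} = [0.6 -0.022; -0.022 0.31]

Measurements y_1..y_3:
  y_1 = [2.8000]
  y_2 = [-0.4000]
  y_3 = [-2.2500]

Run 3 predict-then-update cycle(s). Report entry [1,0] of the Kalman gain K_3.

step 1: x^-=[3.8048, 1.8400]  P^-=[0.8053 0.0572; 0.0572 0.4600]  H_jac=[0.9003 0.4354]  S=[1.2147]  K=[0.6173; 0.2073]  nu=[-1.4264]  x^+=[2.9242, 1.5444]  P^+=[0.3424 -0.0982; -0.0982 0.4078]
step 2: x^-=[3.2640, 1.5444]  P^-=[0.5189 0.0025; 0.0025 0.5578]  H_jac=[0.9039 0.4277]  S=[0.9579]  K=[0.4907; 0.2514]  nu=[-4.0109]  x^+=[1.2957, 0.5360]  P^+=[0.2882 -0.1157; -0.1157 0.4973]
step 3: x^-=[1.4136, 0.5360]  P^-=[0.4614 0.0047; 0.0047 0.6473]  H_jac=[0.9350 0.3546]  S=[0.9178]  K=[0.4718; 0.2548]  nu=[-3.7618]  x^+=[-0.3613, -0.4226]  P^+=[0.2570 -0.1056; -0.1056 0.5877]

K[1,0] = 0.2548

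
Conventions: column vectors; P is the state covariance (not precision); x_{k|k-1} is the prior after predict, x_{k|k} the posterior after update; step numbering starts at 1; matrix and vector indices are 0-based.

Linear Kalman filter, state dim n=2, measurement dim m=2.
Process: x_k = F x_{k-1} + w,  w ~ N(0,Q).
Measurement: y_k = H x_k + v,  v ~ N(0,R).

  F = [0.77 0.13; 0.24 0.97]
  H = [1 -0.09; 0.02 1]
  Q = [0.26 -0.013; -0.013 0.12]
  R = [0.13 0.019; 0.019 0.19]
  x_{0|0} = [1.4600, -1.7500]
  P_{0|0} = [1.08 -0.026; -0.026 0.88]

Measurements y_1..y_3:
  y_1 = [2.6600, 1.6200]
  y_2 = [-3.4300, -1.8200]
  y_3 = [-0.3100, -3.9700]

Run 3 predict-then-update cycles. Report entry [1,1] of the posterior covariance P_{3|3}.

step 1: x^-=[0.8967, -1.3471]  P^-=[0.9100 0.2773; 0.2773 0.9981]  S=[0.9982 0.2242; 0.2242 1.1996]  K=[0.8678 0.0842; -0.0001 0.8367]  nu=[1.6421, 2.9492]  x^+=[2.5699, 1.1203]  P^+=[0.1171 0.0301; 0.0301 0.1584]
step 2: x^-=[2.1244, 1.7035]  P^-=[0.3382 0.0521; 0.0521 0.2898]  S=[0.4611 0.0517; 0.0517 0.4820]  K=[0.7181 0.0451; -0.0114 0.6046]  nu=[-5.4011, -3.5660]  x^+=[-1.9149, -0.3910]  P^+=[0.0960 0.0203; 0.0203 0.1143]
step 3: x^-=[-1.5253, -0.8389]  P^-=[0.3229 0.0349; 0.0349 0.2425]  S=[0.4486 0.0385; 0.0385 0.4340]  K=[0.7101 0.0324; -0.0190 0.5620]  nu=[1.1398, -3.1006]  x^+=[-0.8164, -2.6031]  P^+=[0.0945 0.0178; 0.0178 0.1061]

P_post[1,1] = 0.1061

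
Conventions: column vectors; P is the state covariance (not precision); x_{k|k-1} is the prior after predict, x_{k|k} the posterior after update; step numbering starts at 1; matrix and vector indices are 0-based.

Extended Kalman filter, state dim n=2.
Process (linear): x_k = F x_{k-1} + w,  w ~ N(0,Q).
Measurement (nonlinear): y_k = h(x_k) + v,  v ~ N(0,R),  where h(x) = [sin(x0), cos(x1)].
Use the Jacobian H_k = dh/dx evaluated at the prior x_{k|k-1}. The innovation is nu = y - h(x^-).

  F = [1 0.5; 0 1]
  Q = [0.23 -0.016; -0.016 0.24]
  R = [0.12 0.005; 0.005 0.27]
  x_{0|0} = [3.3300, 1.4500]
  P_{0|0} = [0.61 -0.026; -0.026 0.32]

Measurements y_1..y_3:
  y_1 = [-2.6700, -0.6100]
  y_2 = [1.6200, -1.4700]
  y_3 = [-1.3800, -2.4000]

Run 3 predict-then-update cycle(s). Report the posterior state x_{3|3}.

x_post = [10.5973, 3.5918]

step 1: x^-=[4.0550, 1.4500]  P^-=[0.8940 0.1180; 0.1180 0.5600]  H_jac=[-0.6111 0.0000; 0.0000 -0.9927]  S=[0.4538 0.0766; 0.0766 0.8219]  K=[-1.1986 -0.0309; -0.0455 -0.6722]  nu=[-1.8784, -0.7305]  x^+=[6.3289, 2.0264]  P^+=[0.2356 0.0144; 0.0144 0.1830]
step 2: x^-=[7.3422, 2.0264]  P^-=[0.5258 0.0900; 0.0900 0.4230]  H_jac=[0.4898 0.0000; 0.0000 -0.8980]  S=[0.2461 -0.0346; -0.0346 0.6111]  K=[1.0360 -0.0736; 0.0924 -0.6164]  nu=[0.7482, -1.0300]  x^+=[8.1930, 2.7304]  P^+=[0.2531 0.0164; 0.0164 0.1848]
step 3: x^-=[9.5582, 2.7304]  P^-=[0.5456 0.0928; 0.0928 0.4248]  H_jac=[-0.9911 0.0000; 0.0000 -0.3997]  S=[0.6560 0.0417; 0.0417 0.3379]  K=[-0.8239 -0.0079; -0.1090 -0.4891]  nu=[-1.2469, -1.4833]  x^+=[10.5973, 3.5918]  P^+=[0.0998 0.0157; 0.0157 0.3318]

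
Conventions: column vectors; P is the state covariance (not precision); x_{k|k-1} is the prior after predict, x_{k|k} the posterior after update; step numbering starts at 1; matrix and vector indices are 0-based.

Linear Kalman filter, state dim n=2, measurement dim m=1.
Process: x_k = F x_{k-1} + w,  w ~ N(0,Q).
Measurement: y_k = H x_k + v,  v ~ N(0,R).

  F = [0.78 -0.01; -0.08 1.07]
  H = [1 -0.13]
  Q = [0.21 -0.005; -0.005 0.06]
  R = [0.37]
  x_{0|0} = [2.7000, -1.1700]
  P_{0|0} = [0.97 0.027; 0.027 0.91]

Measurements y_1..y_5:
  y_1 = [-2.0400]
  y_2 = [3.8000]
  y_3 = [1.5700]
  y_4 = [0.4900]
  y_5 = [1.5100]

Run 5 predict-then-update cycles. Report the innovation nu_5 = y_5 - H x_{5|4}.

step 1: x^-=[2.1177, -1.4679]  P^-=[0.7998 -0.0527; -0.0527 1.1034]  S=[1.2022]  K=[0.6710; -0.1632]  nu=[-4.3485]  x^+=[-0.8002, -0.7584]  P^+=[0.2585 0.0789; 0.0789 1.0714]
step 2: x^-=[-0.6166, -0.7474]  P^-=[0.3662 0.0333; 0.0333 1.2748]  S=[0.7490]  K=[0.4831; -0.1768]  nu=[4.3194]  x^+=[1.4700, -1.5109]  P^+=[0.1914 0.0973; 0.0973 1.2514]
step 3: x^-=[1.1617, -1.7343]  P^-=[0.3250 0.0509; 0.0509 1.4773]  S=[0.7068]  K=[0.4505; -0.1997]  nu=[0.1829]  x^+=[1.2441, -1.7708]  P^+=[0.1816 0.1145; 0.1145 1.4492]
step 4: x^-=[0.9881, -1.9943]  P^-=[0.3188 0.0638; 0.0638 1.7007]  S=[0.7010]  K=[0.4430; -0.2243]  nu=[-0.7573]  x^+=[0.6526, -1.8244]  P^+=[0.1813 0.1335; 0.1335 1.6654]
step 5: x^-=[0.5273, -2.0043]  P^-=[0.3184 0.0774; 0.0774 1.9450]  S=[0.7011]  K=[0.4397; -0.2503]  nu=[0.7222]  x^+=[0.8448, -2.1850]  P^+=[0.1828 0.1545; 0.1545 1.9011]

innov = [0.7222]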